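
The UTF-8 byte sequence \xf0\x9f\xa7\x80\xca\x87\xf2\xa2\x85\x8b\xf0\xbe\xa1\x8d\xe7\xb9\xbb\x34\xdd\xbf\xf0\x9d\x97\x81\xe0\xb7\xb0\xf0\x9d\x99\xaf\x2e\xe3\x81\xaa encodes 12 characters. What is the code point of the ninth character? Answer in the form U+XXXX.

U+0DF0

Offset 0: leading byte 0xF0 = 11110000 → 4-byte char #1 = F0 9F A7 80.
Offset 4: leading byte 0xCA = 11001010 → 2-byte char #2 = CA 87.
Offset 6: leading byte 0xF2 = 11110010 → 4-byte char #3 = F2 A2 85 8B.
Offset 10: leading byte 0xF0 = 11110000 → 4-byte char #4 = F0 BE A1 8D.
Offset 14: leading byte 0xE7 = 11100111 → 3-byte char #5 = E7 B9 BB.
Offset 17: leading byte 0x34 = 00110100 → 1-byte char #6 = 34.
Offset 18: leading byte 0xDD = 11011101 → 2-byte char #7 = DD BF.
Offset 20: leading byte 0xF0 = 11110000 → 4-byte char #8 = F0 9D 97 81.
Offset 24: leading byte 0xE0 = 11100000 → 3-byte char #9 = E0 B7 B0.
Leading byte 0xE0 = 11100000 matches 1110xxxx → 3-byte sequence.
Byte 1: 0xE0 = 11100000, payload 0000 (4 bits).
Byte 2: 0xB7 = 10110111 (10xxxxxx ✓), payload 110111.
Byte 3: 0xB0 = 10110000 (10xxxxxx ✓), payload 110000.
Concatenate: 0000110111110000 = 0xDF0 (16 bits → U+0DF0).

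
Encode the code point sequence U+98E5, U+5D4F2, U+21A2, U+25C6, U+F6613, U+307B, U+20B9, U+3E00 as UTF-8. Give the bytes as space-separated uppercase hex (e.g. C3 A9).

E9 A3 A5 F1 9D 93 B2 E2 86 A2 E2 97 86 F3 B6 98 93 E3 81 BB E2 82 B9 E3 B8 80

U+98E5: 3-byte form → E9 A3 A5.
U+5D4F2: 4-byte form → F1 9D 93 B2.
U+21A2: 3-byte form → E2 86 A2.
U+25C6: 3-byte form → E2 97 86.
U+F6613: 4-byte form → F3 B6 98 93.
U+307B: 3-byte form → E3 81 BB.
U+20B9: 3-byte form → E2 82 B9.
U+3E00: 3-byte form → E3 B8 80.
Concatenated (26 bytes): E9 A3 A5 F1 9D 93 B2 E2 86 A2 E2 97 86 F3 B6 98 93 E3 81 BB E2 82 B9 E3 B8 80.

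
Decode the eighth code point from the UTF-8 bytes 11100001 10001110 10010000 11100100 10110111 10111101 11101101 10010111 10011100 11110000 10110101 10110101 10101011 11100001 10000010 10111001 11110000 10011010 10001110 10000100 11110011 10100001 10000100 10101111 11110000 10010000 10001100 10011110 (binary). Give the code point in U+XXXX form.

U+1031E

Offset 0: leading byte 0xE1 = 11100001 → 3-byte char #1 = E1 8E 90.
Offset 3: leading byte 0xE4 = 11100100 → 3-byte char #2 = E4 B7 BD.
Offset 6: leading byte 0xED = 11101101 → 3-byte char #3 = ED 97 9C.
Offset 9: leading byte 0xF0 = 11110000 → 4-byte char #4 = F0 B5 B5 AB.
Offset 13: leading byte 0xE1 = 11100001 → 3-byte char #5 = E1 82 B9.
Offset 16: leading byte 0xF0 = 11110000 → 4-byte char #6 = F0 9A 8E 84.
Offset 20: leading byte 0xF3 = 11110011 → 4-byte char #7 = F3 A1 84 AF.
Offset 24: leading byte 0xF0 = 11110000 → 4-byte char #8 = F0 90 8C 9E.
Leading byte 0xF0 = 11110000 matches 11110xxx → 4-byte sequence.
Byte 1: 0xF0 = 11110000, payload 000 (3 bits).
Byte 2: 0x90 = 10010000 (10xxxxxx ✓), payload 010000.
Byte 3: 0x8C = 10001100 (10xxxxxx ✓), payload 001100.
Byte 4: 0x9E = 10011110 (10xxxxxx ✓), payload 011110.
Concatenate: 000010000001100011110 = 0x1031E (21 bits → U+1031E).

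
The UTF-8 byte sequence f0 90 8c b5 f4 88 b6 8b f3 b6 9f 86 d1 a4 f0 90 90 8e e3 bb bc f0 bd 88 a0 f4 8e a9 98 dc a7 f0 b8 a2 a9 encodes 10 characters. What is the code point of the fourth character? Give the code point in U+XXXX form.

Offset 0: leading byte 0xF0 = 11110000 → 4-byte char #1 = F0 90 8C B5.
Offset 4: leading byte 0xF4 = 11110100 → 4-byte char #2 = F4 88 B6 8B.
Offset 8: leading byte 0xF3 = 11110011 → 4-byte char #3 = F3 B6 9F 86.
Offset 12: leading byte 0xD1 = 11010001 → 2-byte char #4 = D1 A4.
Leading byte 0xD1 = 11010001 matches 110xxxxx → 2-byte sequence.
Byte 1: 0xD1 = 11010001, payload 10001 (5 bits).
Byte 2: 0xA4 = 10100100 (10xxxxxx ✓), payload 100100.
Concatenate: 10001100100 = 0x464 (11 bits → U+0464).

U+0464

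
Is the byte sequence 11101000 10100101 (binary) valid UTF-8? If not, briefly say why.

invalid (sequence truncated)

Leading byte 0xE8 = 11101000 → 3-byte form, but only 2 bytes are present.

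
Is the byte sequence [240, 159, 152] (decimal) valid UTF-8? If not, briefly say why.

invalid (sequence truncated)

Leading byte 0xF0 = 11110000 → 4-byte form, but only 3 bytes are present.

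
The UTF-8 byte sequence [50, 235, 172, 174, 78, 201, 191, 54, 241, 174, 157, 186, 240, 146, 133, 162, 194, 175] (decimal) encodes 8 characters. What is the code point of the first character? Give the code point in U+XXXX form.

Offset 0: leading byte 0x32 = 00110010 → 1-byte char #1 = 32.
Leading byte 0x32 = 00110010 matches 0xxxxxxx → 1-byte sequence.
Byte 1: 0x32 = 00110010, payload 0110010 (7 bits).
Concatenate: 0110010 = 0x32 (7 bits → U+0032).

U+0032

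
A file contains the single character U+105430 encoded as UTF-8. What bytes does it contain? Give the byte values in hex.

F4 85 90 B0

U+105430 = 0x105430 = 1070128 decimal. In range U+10000–U+10FFFF → 4-byte form: 11110xxx 10xxxxxx 10xxxxxx 10xxxxxx.
Binary (21 bits): 100000101010000110000.
Split 3+6+6+6: 100 | 000101 | 010000 | 110000.
Byte 1: 11110100 = 0xF4.
Byte 2: 10000101 = 0x85.
Byte 3: 10010000 = 0x90.
Byte 4: 10110000 = 0xB0.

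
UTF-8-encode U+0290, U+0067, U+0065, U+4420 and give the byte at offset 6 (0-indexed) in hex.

0xA0

U+0290 → 2-byte form CA 90 at offsets 0–1.
U+0067 → 1-byte form 67 at offsets 2–2.
U+0065 → 1-byte form 65 at offsets 3–3.
U+4420 → 3-byte form E4 90 A0 at offsets 4–6.
Offset 6 falls in char 4's range; it's byte 3 of E4 90 A0 = 0xA0.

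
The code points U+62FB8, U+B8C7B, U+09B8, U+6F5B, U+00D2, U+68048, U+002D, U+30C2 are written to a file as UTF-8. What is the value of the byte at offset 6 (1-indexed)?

1-indexed offset 6 is 0-indexed offset 5.
U+62FB8 → 4-byte form F1 A2 BE B8 at offsets 0–3.
U+B8C7B → 4-byte form F2 B8 B1 BB at offsets 4–7.
Offset 5 falls in char 2's range; it's byte 2 of F2 B8 B1 BB = 0xB8.

0xB8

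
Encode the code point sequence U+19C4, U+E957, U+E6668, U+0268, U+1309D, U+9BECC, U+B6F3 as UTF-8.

E1 A7 84 EE A5 97 F3 A6 99 A8 C9 A8 F0 93 82 9D F2 9B BB 8C EB 9B B3

U+19C4: 3-byte form → E1 A7 84.
U+E957: 3-byte form → EE A5 97.
U+E6668: 4-byte form → F3 A6 99 A8.
U+0268: 2-byte form → C9 A8.
U+1309D: 4-byte form → F0 93 82 9D.
U+9BECC: 4-byte form → F2 9B BB 8C.
U+B6F3: 3-byte form → EB 9B B3.
Concatenated (23 bytes): E1 A7 84 EE A5 97 F3 A6 99 A8 C9 A8 F0 93 82 9D F2 9B BB 8C EB 9B B3.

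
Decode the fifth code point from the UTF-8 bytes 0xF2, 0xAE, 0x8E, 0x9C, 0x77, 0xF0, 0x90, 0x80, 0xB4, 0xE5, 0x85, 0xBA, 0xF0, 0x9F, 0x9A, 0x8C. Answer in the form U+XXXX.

Offset 0: leading byte 0xF2 = 11110010 → 4-byte char #1 = F2 AE 8E 9C.
Offset 4: leading byte 0x77 = 01110111 → 1-byte char #2 = 77.
Offset 5: leading byte 0xF0 = 11110000 → 4-byte char #3 = F0 90 80 B4.
Offset 9: leading byte 0xE5 = 11100101 → 3-byte char #4 = E5 85 BA.
Offset 12: leading byte 0xF0 = 11110000 → 4-byte char #5 = F0 9F 9A 8C.
Leading byte 0xF0 = 11110000 matches 11110xxx → 4-byte sequence.
Byte 1: 0xF0 = 11110000, payload 000 (3 bits).
Byte 2: 0x9F = 10011111 (10xxxxxx ✓), payload 011111.
Byte 3: 0x9A = 10011010 (10xxxxxx ✓), payload 011010.
Byte 4: 0x8C = 10001100 (10xxxxxx ✓), payload 001100.
Concatenate: 000011111011010001100 = 0x1F68C (21 bits → U+1F68C).

U+1F68C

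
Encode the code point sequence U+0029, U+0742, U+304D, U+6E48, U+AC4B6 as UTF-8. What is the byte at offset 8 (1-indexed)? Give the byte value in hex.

1-indexed offset 8 is 0-indexed offset 7.
U+0029 → 1-byte form 29 at offsets 0–0.
U+0742 → 2-byte form DD 82 at offsets 1–2.
U+304D → 3-byte form E3 81 8D at offsets 3–5.
U+6E48 → 3-byte form E6 B9 88 at offsets 6–8.
Offset 7 falls in char 4's range; it's byte 2 of E6 B9 88 = 0xB9.

0xB9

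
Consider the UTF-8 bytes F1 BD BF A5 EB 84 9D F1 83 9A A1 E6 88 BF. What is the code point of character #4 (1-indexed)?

Offset 0: leading byte 0xF1 = 11110001 → 4-byte char #1 = F1 BD BF A5.
Offset 4: leading byte 0xEB = 11101011 → 3-byte char #2 = EB 84 9D.
Offset 7: leading byte 0xF1 = 11110001 → 4-byte char #3 = F1 83 9A A1.
Offset 11: leading byte 0xE6 = 11100110 → 3-byte char #4 = E6 88 BF.
Leading byte 0xE6 = 11100110 matches 1110xxxx → 3-byte sequence.
Byte 1: 0xE6 = 11100110, payload 0110 (4 bits).
Byte 2: 0x88 = 10001000 (10xxxxxx ✓), payload 001000.
Byte 3: 0xBF = 10111111 (10xxxxxx ✓), payload 111111.
Concatenate: 0110001000111111 = 0x623F (16 bits → U+623F).

U+623F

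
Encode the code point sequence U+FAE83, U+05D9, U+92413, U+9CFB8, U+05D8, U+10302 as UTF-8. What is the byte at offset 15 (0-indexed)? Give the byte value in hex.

0x98

U+FAE83 → 4-byte form F3 BA BA 83 at offsets 0–3.
U+05D9 → 2-byte form D7 99 at offsets 4–5.
U+92413 → 4-byte form F2 92 90 93 at offsets 6–9.
U+9CFB8 → 4-byte form F2 9C BE B8 at offsets 10–13.
U+05D8 → 2-byte form D7 98 at offsets 14–15.
Offset 15 falls in char 5's range; it's byte 2 of D7 98 = 0x98.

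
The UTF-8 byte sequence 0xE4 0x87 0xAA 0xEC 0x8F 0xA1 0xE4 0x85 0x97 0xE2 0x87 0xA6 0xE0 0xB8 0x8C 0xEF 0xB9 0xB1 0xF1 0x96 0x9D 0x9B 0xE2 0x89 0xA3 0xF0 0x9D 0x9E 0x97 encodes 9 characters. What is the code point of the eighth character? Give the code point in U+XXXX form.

U+2263

Offset 0: leading byte 0xE4 = 11100100 → 3-byte char #1 = E4 87 AA.
Offset 3: leading byte 0xEC = 11101100 → 3-byte char #2 = EC 8F A1.
Offset 6: leading byte 0xE4 = 11100100 → 3-byte char #3 = E4 85 97.
Offset 9: leading byte 0xE2 = 11100010 → 3-byte char #4 = E2 87 A6.
Offset 12: leading byte 0xE0 = 11100000 → 3-byte char #5 = E0 B8 8C.
Offset 15: leading byte 0xEF = 11101111 → 3-byte char #6 = EF B9 B1.
Offset 18: leading byte 0xF1 = 11110001 → 4-byte char #7 = F1 96 9D 9B.
Offset 22: leading byte 0xE2 = 11100010 → 3-byte char #8 = E2 89 A3.
Leading byte 0xE2 = 11100010 matches 1110xxxx → 3-byte sequence.
Byte 1: 0xE2 = 11100010, payload 0010 (4 bits).
Byte 2: 0x89 = 10001001 (10xxxxxx ✓), payload 001001.
Byte 3: 0xA3 = 10100011 (10xxxxxx ✓), payload 100011.
Concatenate: 0010001001100011 = 0x2263 (16 bits → U+2263).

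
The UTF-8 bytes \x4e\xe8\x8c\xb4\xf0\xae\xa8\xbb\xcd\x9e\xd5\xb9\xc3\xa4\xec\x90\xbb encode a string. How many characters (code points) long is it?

7

Byte at offset 0: 0x4E = 01001110 → 1-byte char (#1). Advance 1.
Byte at offset 1: 0xE8 = 11101000 → 3-byte char (#2). Advance 3.
Byte at offset 4: 0xF0 = 11110000 → 4-byte char (#3). Advance 4.
Byte at offset 8: 0xCD = 11001101 → 2-byte char (#4). Advance 2.
Byte at offset 10: 0xD5 = 11010101 → 2-byte char (#5). Advance 2.
Byte at offset 12: 0xC3 = 11000011 → 2-byte char (#6). Advance 2.
Byte at offset 14: 0xEC = 11101100 → 3-byte char (#7). Advance 3.
Reached end at offset 17 after 7 code points.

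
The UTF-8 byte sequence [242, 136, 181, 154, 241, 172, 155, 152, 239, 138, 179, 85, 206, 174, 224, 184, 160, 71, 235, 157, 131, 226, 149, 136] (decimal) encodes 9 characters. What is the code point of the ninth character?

U+2548

Offset 0: leading byte 0xF2 = 11110010 → 4-byte char #1 = F2 88 B5 9A.
Offset 4: leading byte 0xF1 = 11110001 → 4-byte char #2 = F1 AC 9B 98.
Offset 8: leading byte 0xEF = 11101111 → 3-byte char #3 = EF 8A B3.
Offset 11: leading byte 0x55 = 01010101 → 1-byte char #4 = 55.
Offset 12: leading byte 0xCE = 11001110 → 2-byte char #5 = CE AE.
Offset 14: leading byte 0xE0 = 11100000 → 3-byte char #6 = E0 B8 A0.
Offset 17: leading byte 0x47 = 01000111 → 1-byte char #7 = 47.
Offset 18: leading byte 0xEB = 11101011 → 3-byte char #8 = EB 9D 83.
Offset 21: leading byte 0xE2 = 11100010 → 3-byte char #9 = E2 95 88.
Leading byte 0xE2 = 11100010 matches 1110xxxx → 3-byte sequence.
Byte 1: 0xE2 = 11100010, payload 0010 (4 bits).
Byte 2: 0x95 = 10010101 (10xxxxxx ✓), payload 010101.
Byte 3: 0x88 = 10001000 (10xxxxxx ✓), payload 001000.
Concatenate: 0010010101001000 = 0x2548 (16 bits → U+2548).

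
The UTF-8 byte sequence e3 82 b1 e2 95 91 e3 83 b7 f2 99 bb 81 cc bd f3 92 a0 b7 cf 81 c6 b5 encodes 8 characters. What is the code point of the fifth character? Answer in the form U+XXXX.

Offset 0: leading byte 0xE3 = 11100011 → 3-byte char #1 = E3 82 B1.
Offset 3: leading byte 0xE2 = 11100010 → 3-byte char #2 = E2 95 91.
Offset 6: leading byte 0xE3 = 11100011 → 3-byte char #3 = E3 83 B7.
Offset 9: leading byte 0xF2 = 11110010 → 4-byte char #4 = F2 99 BB 81.
Offset 13: leading byte 0xCC = 11001100 → 2-byte char #5 = CC BD.
Leading byte 0xCC = 11001100 matches 110xxxxx → 2-byte sequence.
Byte 1: 0xCC = 11001100, payload 01100 (5 bits).
Byte 2: 0xBD = 10111101 (10xxxxxx ✓), payload 111101.
Concatenate: 01100111101 = 0x33D (11 bits → U+033D).

U+033D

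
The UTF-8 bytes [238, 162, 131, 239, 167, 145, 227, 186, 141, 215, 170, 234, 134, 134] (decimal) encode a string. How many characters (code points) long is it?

Byte at offset 0: 0xEE = 11101110 → 3-byte char (#1). Advance 3.
Byte at offset 3: 0xEF = 11101111 → 3-byte char (#2). Advance 3.
Byte at offset 6: 0xE3 = 11100011 → 3-byte char (#3). Advance 3.
Byte at offset 9: 0xD7 = 11010111 → 2-byte char (#4). Advance 2.
Byte at offset 11: 0xEA = 11101010 → 3-byte char (#5). Advance 3.
Reached end at offset 14 after 5 code points.

5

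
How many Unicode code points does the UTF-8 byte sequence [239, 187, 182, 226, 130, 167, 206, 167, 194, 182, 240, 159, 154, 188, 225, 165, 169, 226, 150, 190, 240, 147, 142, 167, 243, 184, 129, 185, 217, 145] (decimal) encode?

10

Byte at offset 0: 0xEF = 11101111 → 3-byte char (#1). Advance 3.
Byte at offset 3: 0xE2 = 11100010 → 3-byte char (#2). Advance 3.
Byte at offset 6: 0xCE = 11001110 → 2-byte char (#3). Advance 2.
Byte at offset 8: 0xC2 = 11000010 → 2-byte char (#4). Advance 2.
Byte at offset 10: 0xF0 = 11110000 → 4-byte char (#5). Advance 4.
Byte at offset 14: 0xE1 = 11100001 → 3-byte char (#6). Advance 3.
Byte at offset 17: 0xE2 = 11100010 → 3-byte char (#7). Advance 3.
Byte at offset 20: 0xF0 = 11110000 → 4-byte char (#8). Advance 4.
Byte at offset 24: 0xF3 = 11110011 → 4-byte char (#9). Advance 4.
Byte at offset 28: 0xD9 = 11011001 → 2-byte char (#10). Advance 2.
Reached end at offset 30 after 10 code points.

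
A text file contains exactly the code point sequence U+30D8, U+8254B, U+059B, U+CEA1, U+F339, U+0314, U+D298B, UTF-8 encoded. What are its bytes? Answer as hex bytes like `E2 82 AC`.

U+30D8: 3-byte form → E3 83 98.
U+8254B: 4-byte form → F2 82 95 8B.
U+059B: 2-byte form → D6 9B.
U+CEA1: 3-byte form → EC BA A1.
U+F339: 3-byte form → EF 8C B9.
U+0314: 2-byte form → CC 94.
U+D298B: 4-byte form → F3 92 A6 8B.
Concatenated (21 bytes): E3 83 98 F2 82 95 8B D6 9B EC BA A1 EF 8C B9 CC 94 F3 92 A6 8B.

E3 83 98 F2 82 95 8B D6 9B EC BA A1 EF 8C B9 CC 94 F3 92 A6 8B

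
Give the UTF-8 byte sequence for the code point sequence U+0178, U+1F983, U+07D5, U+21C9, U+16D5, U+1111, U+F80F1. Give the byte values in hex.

C5 B8 F0 9F A6 83 DF 95 E2 87 89 E1 9B 95 E1 84 91 F3 B8 83 B1

U+0178: 2-byte form → C5 B8.
U+1F983: 4-byte form → F0 9F A6 83.
U+07D5: 2-byte form → DF 95.
U+21C9: 3-byte form → E2 87 89.
U+16D5: 3-byte form → E1 9B 95.
U+1111: 3-byte form → E1 84 91.
U+F80F1: 4-byte form → F3 B8 83 B1.
Concatenated (21 bytes): C5 B8 F0 9F A6 83 DF 95 E2 87 89 E1 9B 95 E1 84 91 F3 B8 83 B1.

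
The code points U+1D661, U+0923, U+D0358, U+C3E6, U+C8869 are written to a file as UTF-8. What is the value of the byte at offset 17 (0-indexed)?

0xA9

U+1D661 → 4-byte form F0 9D 99 A1 at offsets 0–3.
U+0923 → 3-byte form E0 A4 A3 at offsets 4–6.
U+D0358 → 4-byte form F3 90 8D 98 at offsets 7–10.
U+C3E6 → 3-byte form EC 8F A6 at offsets 11–13.
U+C8869 → 4-byte form F3 88 A1 A9 at offsets 14–17.
Offset 17 falls in char 5's range; it's byte 4 of F3 88 A1 A9 = 0xA9.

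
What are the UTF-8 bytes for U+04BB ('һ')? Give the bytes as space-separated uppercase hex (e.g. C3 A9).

U+04BB = 0x4BB = 1211 decimal. In range U+0080–U+07FF → 2-byte form: 110xxxxx 10xxxxxx.
Binary (11 bits): 10010111011.
Split 5+6: 10010 | 111011.
Byte 1: 11010010 = 0xD2.
Byte 2: 10111011 = 0xBB.

D2 BB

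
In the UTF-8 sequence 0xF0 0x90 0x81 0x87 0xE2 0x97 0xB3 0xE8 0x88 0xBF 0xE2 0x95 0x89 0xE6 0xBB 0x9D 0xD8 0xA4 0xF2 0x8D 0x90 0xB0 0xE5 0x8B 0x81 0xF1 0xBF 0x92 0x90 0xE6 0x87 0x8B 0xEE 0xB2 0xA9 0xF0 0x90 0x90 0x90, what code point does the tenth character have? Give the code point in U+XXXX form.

U+61CB

Offset 0: leading byte 0xF0 = 11110000 → 4-byte char #1 = F0 90 81 87.
Offset 4: leading byte 0xE2 = 11100010 → 3-byte char #2 = E2 97 B3.
Offset 7: leading byte 0xE8 = 11101000 → 3-byte char #3 = E8 88 BF.
Offset 10: leading byte 0xE2 = 11100010 → 3-byte char #4 = E2 95 89.
Offset 13: leading byte 0xE6 = 11100110 → 3-byte char #5 = E6 BB 9D.
Offset 16: leading byte 0xD8 = 11011000 → 2-byte char #6 = D8 A4.
Offset 18: leading byte 0xF2 = 11110010 → 4-byte char #7 = F2 8D 90 B0.
Offset 22: leading byte 0xE5 = 11100101 → 3-byte char #8 = E5 8B 81.
Offset 25: leading byte 0xF1 = 11110001 → 4-byte char #9 = F1 BF 92 90.
Offset 29: leading byte 0xE6 = 11100110 → 3-byte char #10 = E6 87 8B.
Leading byte 0xE6 = 11100110 matches 1110xxxx → 3-byte sequence.
Byte 1: 0xE6 = 11100110, payload 0110 (4 bits).
Byte 2: 0x87 = 10000111 (10xxxxxx ✓), payload 000111.
Byte 3: 0x8B = 10001011 (10xxxxxx ✓), payload 001011.
Concatenate: 0110000111001011 = 0x61CB (16 bits → U+61CB).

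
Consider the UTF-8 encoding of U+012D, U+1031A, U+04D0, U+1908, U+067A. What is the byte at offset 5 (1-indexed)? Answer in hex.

0x8C

1-indexed offset 5 is 0-indexed offset 4.
U+012D → 2-byte form C4 AD at offsets 0–1.
U+1031A → 4-byte form F0 90 8C 9A at offsets 2–5.
Offset 4 falls in char 2's range; it's byte 3 of F0 90 8C 9A = 0x8C.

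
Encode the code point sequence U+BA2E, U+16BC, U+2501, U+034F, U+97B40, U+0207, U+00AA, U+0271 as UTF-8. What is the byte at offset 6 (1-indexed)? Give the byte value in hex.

1-indexed offset 6 is 0-indexed offset 5.
U+BA2E → 3-byte form EB A8 AE at offsets 0–2.
U+16BC → 3-byte form E1 9A BC at offsets 3–5.
Offset 5 falls in char 2's range; it's byte 3 of E1 9A BC = 0xBC.

0xBC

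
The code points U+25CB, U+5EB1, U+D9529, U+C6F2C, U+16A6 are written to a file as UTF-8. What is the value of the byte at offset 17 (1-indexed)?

0xA6

1-indexed offset 17 is 0-indexed offset 16.
U+25CB → 3-byte form E2 97 8B at offsets 0–2.
U+5EB1 → 3-byte form E5 BA B1 at offsets 3–5.
U+D9529 → 4-byte form F3 99 94 A9 at offsets 6–9.
U+C6F2C → 4-byte form F3 86 BC AC at offsets 10–13.
U+16A6 → 3-byte form E1 9A A6 at offsets 14–16.
Offset 16 falls in char 5's range; it's byte 3 of E1 9A A6 = 0xA6.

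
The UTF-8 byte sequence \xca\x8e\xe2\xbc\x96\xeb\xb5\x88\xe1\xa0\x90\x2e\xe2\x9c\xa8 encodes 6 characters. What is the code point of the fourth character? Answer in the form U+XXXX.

U+1810

Offset 0: leading byte 0xCA = 11001010 → 2-byte char #1 = CA 8E.
Offset 2: leading byte 0xE2 = 11100010 → 3-byte char #2 = E2 BC 96.
Offset 5: leading byte 0xEB = 11101011 → 3-byte char #3 = EB B5 88.
Offset 8: leading byte 0xE1 = 11100001 → 3-byte char #4 = E1 A0 90.
Leading byte 0xE1 = 11100001 matches 1110xxxx → 3-byte sequence.
Byte 1: 0xE1 = 11100001, payload 0001 (4 bits).
Byte 2: 0xA0 = 10100000 (10xxxxxx ✓), payload 100000.
Byte 3: 0x90 = 10010000 (10xxxxxx ✓), payload 010000.
Concatenate: 0001100000010000 = 0x1810 (16 bits → U+1810).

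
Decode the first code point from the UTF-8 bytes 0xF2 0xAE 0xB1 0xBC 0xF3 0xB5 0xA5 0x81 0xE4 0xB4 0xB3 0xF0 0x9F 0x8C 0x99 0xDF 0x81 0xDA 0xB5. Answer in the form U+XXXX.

U+AEC7C

Offset 0: leading byte 0xF2 = 11110010 → 4-byte char #1 = F2 AE B1 BC.
Leading byte 0xF2 = 11110010 matches 11110xxx → 4-byte sequence.
Byte 1: 0xF2 = 11110010, payload 010 (3 bits).
Byte 2: 0xAE = 10101110 (10xxxxxx ✓), payload 101110.
Byte 3: 0xB1 = 10110001 (10xxxxxx ✓), payload 110001.
Byte 4: 0xBC = 10111100 (10xxxxxx ✓), payload 111100.
Concatenate: 010101110110001111100 = 0xAEC7C (21 bits → U+AEC7C).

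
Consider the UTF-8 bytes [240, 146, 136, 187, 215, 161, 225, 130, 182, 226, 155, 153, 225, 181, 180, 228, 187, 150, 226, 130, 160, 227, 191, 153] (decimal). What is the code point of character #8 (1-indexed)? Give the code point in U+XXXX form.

U+3FD9

Offset 0: leading byte 0xF0 = 11110000 → 4-byte char #1 = F0 92 88 BB.
Offset 4: leading byte 0xD7 = 11010111 → 2-byte char #2 = D7 A1.
Offset 6: leading byte 0xE1 = 11100001 → 3-byte char #3 = E1 82 B6.
Offset 9: leading byte 0xE2 = 11100010 → 3-byte char #4 = E2 9B 99.
Offset 12: leading byte 0xE1 = 11100001 → 3-byte char #5 = E1 B5 B4.
Offset 15: leading byte 0xE4 = 11100100 → 3-byte char #6 = E4 BB 96.
Offset 18: leading byte 0xE2 = 11100010 → 3-byte char #7 = E2 82 A0.
Offset 21: leading byte 0xE3 = 11100011 → 3-byte char #8 = E3 BF 99.
Leading byte 0xE3 = 11100011 matches 1110xxxx → 3-byte sequence.
Byte 1: 0xE3 = 11100011, payload 0011 (4 bits).
Byte 2: 0xBF = 10111111 (10xxxxxx ✓), payload 111111.
Byte 3: 0x99 = 10011001 (10xxxxxx ✓), payload 011001.
Concatenate: 0011111111011001 = 0x3FD9 (16 bits → U+3FD9).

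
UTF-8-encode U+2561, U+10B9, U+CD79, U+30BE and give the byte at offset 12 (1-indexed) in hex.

1-indexed offset 12 is 0-indexed offset 11.
U+2561 → 3-byte form E2 95 A1 at offsets 0–2.
U+10B9 → 3-byte form E1 82 B9 at offsets 3–5.
U+CD79 → 3-byte form EC B5 B9 at offsets 6–8.
U+30BE → 3-byte form E3 82 BE at offsets 9–11.
Offset 11 falls in char 4's range; it's byte 3 of E3 82 BE = 0xBE.

0xBE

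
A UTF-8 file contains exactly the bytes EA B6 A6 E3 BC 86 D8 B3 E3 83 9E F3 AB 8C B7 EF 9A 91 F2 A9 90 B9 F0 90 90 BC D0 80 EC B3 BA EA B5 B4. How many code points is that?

Byte at offset 0: 0xEA = 11101010 → 3-byte char (#1). Advance 3.
Byte at offset 3: 0xE3 = 11100011 → 3-byte char (#2). Advance 3.
Byte at offset 6: 0xD8 = 11011000 → 2-byte char (#3). Advance 2.
Byte at offset 8: 0xE3 = 11100011 → 3-byte char (#4). Advance 3.
Byte at offset 11: 0xF3 = 11110011 → 4-byte char (#5). Advance 4.
Byte at offset 15: 0xEF = 11101111 → 3-byte char (#6). Advance 3.
Byte at offset 18: 0xF2 = 11110010 → 4-byte char (#7). Advance 4.
Byte at offset 22: 0xF0 = 11110000 → 4-byte char (#8). Advance 4.
Byte at offset 26: 0xD0 = 11010000 → 2-byte char (#9). Advance 2.
Byte at offset 28: 0xEC = 11101100 → 3-byte char (#10). Advance 3.
Byte at offset 31: 0xEA = 11101010 → 3-byte char (#11). Advance 3.
Reached end at offset 34 after 11 code points.

11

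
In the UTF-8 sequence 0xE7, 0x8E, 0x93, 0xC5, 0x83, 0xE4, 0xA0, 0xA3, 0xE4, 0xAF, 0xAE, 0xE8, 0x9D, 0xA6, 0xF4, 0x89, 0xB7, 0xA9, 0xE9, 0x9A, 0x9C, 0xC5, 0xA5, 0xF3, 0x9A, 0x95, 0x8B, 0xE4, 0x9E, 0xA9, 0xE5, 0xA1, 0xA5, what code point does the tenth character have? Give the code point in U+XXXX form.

Offset 0: leading byte 0xE7 = 11100111 → 3-byte char #1 = E7 8E 93.
Offset 3: leading byte 0xC5 = 11000101 → 2-byte char #2 = C5 83.
Offset 5: leading byte 0xE4 = 11100100 → 3-byte char #3 = E4 A0 A3.
Offset 8: leading byte 0xE4 = 11100100 → 3-byte char #4 = E4 AF AE.
Offset 11: leading byte 0xE8 = 11101000 → 3-byte char #5 = E8 9D A6.
Offset 14: leading byte 0xF4 = 11110100 → 4-byte char #6 = F4 89 B7 A9.
Offset 18: leading byte 0xE9 = 11101001 → 3-byte char #7 = E9 9A 9C.
Offset 21: leading byte 0xC5 = 11000101 → 2-byte char #8 = C5 A5.
Offset 23: leading byte 0xF3 = 11110011 → 4-byte char #9 = F3 9A 95 8B.
Offset 27: leading byte 0xE4 = 11100100 → 3-byte char #10 = E4 9E A9.
Leading byte 0xE4 = 11100100 matches 1110xxxx → 3-byte sequence.
Byte 1: 0xE4 = 11100100, payload 0100 (4 bits).
Byte 2: 0x9E = 10011110 (10xxxxxx ✓), payload 011110.
Byte 3: 0xA9 = 10101001 (10xxxxxx ✓), payload 101001.
Concatenate: 0100011110101001 = 0x47A9 (16 bits → U+47A9).

U+47A9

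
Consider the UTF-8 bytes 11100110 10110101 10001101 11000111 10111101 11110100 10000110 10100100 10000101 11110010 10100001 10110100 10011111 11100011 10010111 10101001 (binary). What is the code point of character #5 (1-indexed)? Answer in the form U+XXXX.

U+35E9

Offset 0: leading byte 0xE6 = 11100110 → 3-byte char #1 = E6 B5 8D.
Offset 3: leading byte 0xC7 = 11000111 → 2-byte char #2 = C7 BD.
Offset 5: leading byte 0xF4 = 11110100 → 4-byte char #3 = F4 86 A4 85.
Offset 9: leading byte 0xF2 = 11110010 → 4-byte char #4 = F2 A1 B4 9F.
Offset 13: leading byte 0xE3 = 11100011 → 3-byte char #5 = E3 97 A9.
Leading byte 0xE3 = 11100011 matches 1110xxxx → 3-byte sequence.
Byte 1: 0xE3 = 11100011, payload 0011 (4 bits).
Byte 2: 0x97 = 10010111 (10xxxxxx ✓), payload 010111.
Byte 3: 0xA9 = 10101001 (10xxxxxx ✓), payload 101001.
Concatenate: 0011010111101001 = 0x35E9 (16 bits → U+35E9).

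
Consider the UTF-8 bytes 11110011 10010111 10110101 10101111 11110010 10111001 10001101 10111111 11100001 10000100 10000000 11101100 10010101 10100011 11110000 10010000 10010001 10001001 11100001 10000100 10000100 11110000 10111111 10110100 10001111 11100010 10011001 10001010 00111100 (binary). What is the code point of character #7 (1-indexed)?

Offset 0: leading byte 0xF3 = 11110011 → 4-byte char #1 = F3 97 B5 AF.
Offset 4: leading byte 0xF2 = 11110010 → 4-byte char #2 = F2 B9 8D BF.
Offset 8: leading byte 0xE1 = 11100001 → 3-byte char #3 = E1 84 80.
Offset 11: leading byte 0xEC = 11101100 → 3-byte char #4 = EC 95 A3.
Offset 14: leading byte 0xF0 = 11110000 → 4-byte char #5 = F0 90 91 89.
Offset 18: leading byte 0xE1 = 11100001 → 3-byte char #6 = E1 84 84.
Offset 21: leading byte 0xF0 = 11110000 → 4-byte char #7 = F0 BF B4 8F.
Leading byte 0xF0 = 11110000 matches 11110xxx → 4-byte sequence.
Byte 1: 0xF0 = 11110000, payload 000 (3 bits).
Byte 2: 0xBF = 10111111 (10xxxxxx ✓), payload 111111.
Byte 3: 0xB4 = 10110100 (10xxxxxx ✓), payload 110100.
Byte 4: 0x8F = 10001111 (10xxxxxx ✓), payload 001111.
Concatenate: 000111111110100001111 = 0x3FD0F (21 bits → U+3FD0F).

U+3FD0F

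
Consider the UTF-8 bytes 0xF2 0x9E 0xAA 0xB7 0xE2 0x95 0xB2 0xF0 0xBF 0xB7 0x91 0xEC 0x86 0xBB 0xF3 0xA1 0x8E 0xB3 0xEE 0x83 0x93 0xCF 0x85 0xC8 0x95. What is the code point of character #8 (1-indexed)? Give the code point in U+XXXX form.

U+0215

Offset 0: leading byte 0xF2 = 11110010 → 4-byte char #1 = F2 9E AA B7.
Offset 4: leading byte 0xE2 = 11100010 → 3-byte char #2 = E2 95 B2.
Offset 7: leading byte 0xF0 = 11110000 → 4-byte char #3 = F0 BF B7 91.
Offset 11: leading byte 0xEC = 11101100 → 3-byte char #4 = EC 86 BB.
Offset 14: leading byte 0xF3 = 11110011 → 4-byte char #5 = F3 A1 8E B3.
Offset 18: leading byte 0xEE = 11101110 → 3-byte char #6 = EE 83 93.
Offset 21: leading byte 0xCF = 11001111 → 2-byte char #7 = CF 85.
Offset 23: leading byte 0xC8 = 11001000 → 2-byte char #8 = C8 95.
Leading byte 0xC8 = 11001000 matches 110xxxxx → 2-byte sequence.
Byte 1: 0xC8 = 11001000, payload 01000 (5 bits).
Byte 2: 0x95 = 10010101 (10xxxxxx ✓), payload 010101.
Concatenate: 01000010101 = 0x215 (11 bits → U+0215).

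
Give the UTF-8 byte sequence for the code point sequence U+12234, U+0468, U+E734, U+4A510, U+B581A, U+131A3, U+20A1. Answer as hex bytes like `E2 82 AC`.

F0 92 88 B4 D1 A8 EE 9C B4 F1 8A 94 90 F2 B5 A0 9A F0 93 86 A3 E2 82 A1

U+12234: 4-byte form → F0 92 88 B4.
U+0468: 2-byte form → D1 A8.
U+E734: 3-byte form → EE 9C B4.
U+4A510: 4-byte form → F1 8A 94 90.
U+B581A: 4-byte form → F2 B5 A0 9A.
U+131A3: 4-byte form → F0 93 86 A3.
U+20A1: 3-byte form → E2 82 A1.
Concatenated (24 bytes): F0 92 88 B4 D1 A8 EE 9C B4 F1 8A 94 90 F2 B5 A0 9A F0 93 86 A3 E2 82 A1.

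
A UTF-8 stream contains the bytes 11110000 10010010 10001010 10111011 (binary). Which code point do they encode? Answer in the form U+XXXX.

U+122BB

Leading byte 0xF0 = 11110000 matches 11110xxx → 4-byte sequence.
Byte 1: 0xF0 = 11110000, payload 000 (3 bits).
Byte 2: 0x92 = 10010010 (10xxxxxx ✓), payload 010010.
Byte 3: 0x8A = 10001010 (10xxxxxx ✓), payload 001010.
Byte 4: 0xBB = 10111011 (10xxxxxx ✓), payload 111011.
Concatenate: 000010010001010111011 = 0x122BB (21 bits → U+122BB).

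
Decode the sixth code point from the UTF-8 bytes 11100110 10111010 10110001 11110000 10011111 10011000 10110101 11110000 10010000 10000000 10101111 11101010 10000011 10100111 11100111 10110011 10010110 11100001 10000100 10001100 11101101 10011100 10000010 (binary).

U+110C

Offset 0: leading byte 0xE6 = 11100110 → 3-byte char #1 = E6 BA B1.
Offset 3: leading byte 0xF0 = 11110000 → 4-byte char #2 = F0 9F 98 B5.
Offset 7: leading byte 0xF0 = 11110000 → 4-byte char #3 = F0 90 80 AF.
Offset 11: leading byte 0xEA = 11101010 → 3-byte char #4 = EA 83 A7.
Offset 14: leading byte 0xE7 = 11100111 → 3-byte char #5 = E7 B3 96.
Offset 17: leading byte 0xE1 = 11100001 → 3-byte char #6 = E1 84 8C.
Leading byte 0xE1 = 11100001 matches 1110xxxx → 3-byte sequence.
Byte 1: 0xE1 = 11100001, payload 0001 (4 bits).
Byte 2: 0x84 = 10000100 (10xxxxxx ✓), payload 000100.
Byte 3: 0x8C = 10001100 (10xxxxxx ✓), payload 001100.
Concatenate: 0001000100001100 = 0x110C (16 bits → U+110C).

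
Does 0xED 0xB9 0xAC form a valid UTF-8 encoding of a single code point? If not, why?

Structurally a 3-byte sequence; payload = 0xDE6C.
But 0xDE6C is in U+D800–U+DFFF, the surrogate range. Surrogates are not Unicode scalar values and are forbidden in UTF-8.

invalid (encodes a surrogate (U+D800–U+DFFF))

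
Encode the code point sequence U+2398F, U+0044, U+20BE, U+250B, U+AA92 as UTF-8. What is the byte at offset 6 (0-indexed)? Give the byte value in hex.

U+2398F → 4-byte form F0 A3 A6 8F at offsets 0–3.
U+0044 → 1-byte form 44 at offsets 4–4.
U+20BE → 3-byte form E2 82 BE at offsets 5–7.
Offset 6 falls in char 3's range; it's byte 2 of E2 82 BE = 0x82.

0x82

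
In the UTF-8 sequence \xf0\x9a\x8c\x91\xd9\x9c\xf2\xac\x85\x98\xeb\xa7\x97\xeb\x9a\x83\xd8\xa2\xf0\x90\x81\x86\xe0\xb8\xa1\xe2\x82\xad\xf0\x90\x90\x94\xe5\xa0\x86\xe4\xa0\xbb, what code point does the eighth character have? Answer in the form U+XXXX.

U+0E21

Offset 0: leading byte 0xF0 = 11110000 → 4-byte char #1 = F0 9A 8C 91.
Offset 4: leading byte 0xD9 = 11011001 → 2-byte char #2 = D9 9C.
Offset 6: leading byte 0xF2 = 11110010 → 4-byte char #3 = F2 AC 85 98.
Offset 10: leading byte 0xEB = 11101011 → 3-byte char #4 = EB A7 97.
Offset 13: leading byte 0xEB = 11101011 → 3-byte char #5 = EB 9A 83.
Offset 16: leading byte 0xD8 = 11011000 → 2-byte char #6 = D8 A2.
Offset 18: leading byte 0xF0 = 11110000 → 4-byte char #7 = F0 90 81 86.
Offset 22: leading byte 0xE0 = 11100000 → 3-byte char #8 = E0 B8 A1.
Leading byte 0xE0 = 11100000 matches 1110xxxx → 3-byte sequence.
Byte 1: 0xE0 = 11100000, payload 0000 (4 bits).
Byte 2: 0xB8 = 10111000 (10xxxxxx ✓), payload 111000.
Byte 3: 0xA1 = 10100001 (10xxxxxx ✓), payload 100001.
Concatenate: 0000111000100001 = 0xE21 (16 bits → U+0E21).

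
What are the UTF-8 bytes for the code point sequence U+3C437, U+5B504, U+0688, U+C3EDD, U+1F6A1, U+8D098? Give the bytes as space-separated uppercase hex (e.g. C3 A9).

U+3C437: 4-byte form → F0 BC 90 B7.
U+5B504: 4-byte form → F1 9B 94 84.
U+0688: 2-byte form → DA 88.
U+C3EDD: 4-byte form → F3 83 BB 9D.
U+1F6A1: 4-byte form → F0 9F 9A A1.
U+8D098: 4-byte form → F2 8D 82 98.
Concatenated (22 bytes): F0 BC 90 B7 F1 9B 94 84 DA 88 F3 83 BB 9D F0 9F 9A A1 F2 8D 82 98.

F0 BC 90 B7 F1 9B 94 84 DA 88 F3 83 BB 9D F0 9F 9A A1 F2 8D 82 98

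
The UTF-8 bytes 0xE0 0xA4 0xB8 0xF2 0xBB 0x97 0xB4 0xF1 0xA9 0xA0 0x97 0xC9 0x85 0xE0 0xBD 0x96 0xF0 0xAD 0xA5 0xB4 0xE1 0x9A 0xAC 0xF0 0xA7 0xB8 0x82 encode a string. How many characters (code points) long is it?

8

Byte at offset 0: 0xE0 = 11100000 → 3-byte char (#1). Advance 3.
Byte at offset 3: 0xF2 = 11110010 → 4-byte char (#2). Advance 4.
Byte at offset 7: 0xF1 = 11110001 → 4-byte char (#3). Advance 4.
Byte at offset 11: 0xC9 = 11001001 → 2-byte char (#4). Advance 2.
Byte at offset 13: 0xE0 = 11100000 → 3-byte char (#5). Advance 3.
Byte at offset 16: 0xF0 = 11110000 → 4-byte char (#6). Advance 4.
Byte at offset 20: 0xE1 = 11100001 → 3-byte char (#7). Advance 3.
Byte at offset 23: 0xF0 = 11110000 → 4-byte char (#8). Advance 4.
Reached end at offset 27 after 8 code points.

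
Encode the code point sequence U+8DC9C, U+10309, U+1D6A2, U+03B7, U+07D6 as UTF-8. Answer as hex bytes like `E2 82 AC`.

U+8DC9C: 4-byte form → F2 8D B2 9C.
U+10309: 4-byte form → F0 90 8C 89.
U+1D6A2: 4-byte form → F0 9D 9A A2.
U+03B7: 2-byte form → CE B7.
U+07D6: 2-byte form → DF 96.
Concatenated (16 bytes): F2 8D B2 9C F0 90 8C 89 F0 9D 9A A2 CE B7 DF 96.

F2 8D B2 9C F0 90 8C 89 F0 9D 9A A2 CE B7 DF 96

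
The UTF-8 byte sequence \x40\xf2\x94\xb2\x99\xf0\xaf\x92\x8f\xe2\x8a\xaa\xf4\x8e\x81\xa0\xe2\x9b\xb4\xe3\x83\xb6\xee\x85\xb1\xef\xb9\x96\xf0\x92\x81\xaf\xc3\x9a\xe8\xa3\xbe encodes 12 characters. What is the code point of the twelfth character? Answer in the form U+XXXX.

Offset 0: leading byte 0x40 = 01000000 → 1-byte char #1 = 40.
Offset 1: leading byte 0xF2 = 11110010 → 4-byte char #2 = F2 94 B2 99.
Offset 5: leading byte 0xF0 = 11110000 → 4-byte char #3 = F0 AF 92 8F.
Offset 9: leading byte 0xE2 = 11100010 → 3-byte char #4 = E2 8A AA.
Offset 12: leading byte 0xF4 = 11110100 → 4-byte char #5 = F4 8E 81 A0.
Offset 16: leading byte 0xE2 = 11100010 → 3-byte char #6 = E2 9B B4.
Offset 19: leading byte 0xE3 = 11100011 → 3-byte char #7 = E3 83 B6.
Offset 22: leading byte 0xEE = 11101110 → 3-byte char #8 = EE 85 B1.
Offset 25: leading byte 0xEF = 11101111 → 3-byte char #9 = EF B9 96.
Offset 28: leading byte 0xF0 = 11110000 → 4-byte char #10 = F0 92 81 AF.
Offset 32: leading byte 0xC3 = 11000011 → 2-byte char #11 = C3 9A.
Offset 34: leading byte 0xE8 = 11101000 → 3-byte char #12 = E8 A3 BE.
Leading byte 0xE8 = 11101000 matches 1110xxxx → 3-byte sequence.
Byte 1: 0xE8 = 11101000, payload 1000 (4 bits).
Byte 2: 0xA3 = 10100011 (10xxxxxx ✓), payload 100011.
Byte 3: 0xBE = 10111110 (10xxxxxx ✓), payload 111110.
Concatenate: 1000100011111110 = 0x88FE (16 bits → U+88FE).

U+88FE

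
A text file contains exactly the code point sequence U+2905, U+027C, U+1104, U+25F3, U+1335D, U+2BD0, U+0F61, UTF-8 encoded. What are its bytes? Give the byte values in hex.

U+2905: 3-byte form → E2 A4 85.
U+027C: 2-byte form → C9 BC.
U+1104: 3-byte form → E1 84 84.
U+25F3: 3-byte form → E2 97 B3.
U+1335D: 4-byte form → F0 93 8D 9D.
U+2BD0: 3-byte form → E2 AF 90.
U+0F61: 3-byte form → E0 BD A1.
Concatenated (21 bytes): E2 A4 85 C9 BC E1 84 84 E2 97 B3 F0 93 8D 9D E2 AF 90 E0 BD A1.

E2 A4 85 C9 BC E1 84 84 E2 97 B3 F0 93 8D 9D E2 AF 90 E0 BD A1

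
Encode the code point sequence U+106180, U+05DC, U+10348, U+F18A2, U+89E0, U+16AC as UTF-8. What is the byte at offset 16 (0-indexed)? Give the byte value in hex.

0xA0

U+106180 → 4-byte form F4 86 86 80 at offsets 0–3.
U+05DC → 2-byte form D7 9C at offsets 4–5.
U+10348 → 4-byte form F0 90 8D 88 at offsets 6–9.
U+F18A2 → 4-byte form F3 B1 A2 A2 at offsets 10–13.
U+89E0 → 3-byte form E8 A7 A0 at offsets 14–16.
Offset 16 falls in char 5's range; it's byte 3 of E8 A7 A0 = 0xA0.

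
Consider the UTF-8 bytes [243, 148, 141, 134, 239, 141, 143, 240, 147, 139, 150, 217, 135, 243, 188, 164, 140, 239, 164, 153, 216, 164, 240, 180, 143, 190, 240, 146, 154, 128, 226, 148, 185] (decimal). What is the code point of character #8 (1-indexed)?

Offset 0: leading byte 0xF3 = 11110011 → 4-byte char #1 = F3 94 8D 86.
Offset 4: leading byte 0xEF = 11101111 → 3-byte char #2 = EF 8D 8F.
Offset 7: leading byte 0xF0 = 11110000 → 4-byte char #3 = F0 93 8B 96.
Offset 11: leading byte 0xD9 = 11011001 → 2-byte char #4 = D9 87.
Offset 13: leading byte 0xF3 = 11110011 → 4-byte char #5 = F3 BC A4 8C.
Offset 17: leading byte 0xEF = 11101111 → 3-byte char #6 = EF A4 99.
Offset 20: leading byte 0xD8 = 11011000 → 2-byte char #7 = D8 A4.
Offset 22: leading byte 0xF0 = 11110000 → 4-byte char #8 = F0 B4 8F BE.
Leading byte 0xF0 = 11110000 matches 11110xxx → 4-byte sequence.
Byte 1: 0xF0 = 11110000, payload 000 (3 bits).
Byte 2: 0xB4 = 10110100 (10xxxxxx ✓), payload 110100.
Byte 3: 0x8F = 10001111 (10xxxxxx ✓), payload 001111.
Byte 4: 0xBE = 10111110 (10xxxxxx ✓), payload 111110.
Concatenate: 000110100001111111110 = 0x343FE (21 bits → U+343FE).

U+343FE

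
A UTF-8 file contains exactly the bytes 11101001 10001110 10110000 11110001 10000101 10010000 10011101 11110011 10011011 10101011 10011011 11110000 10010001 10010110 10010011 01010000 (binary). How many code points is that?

Byte at offset 0: 0xE9 = 11101001 → 3-byte char (#1). Advance 3.
Byte at offset 3: 0xF1 = 11110001 → 4-byte char (#2). Advance 4.
Byte at offset 7: 0xF3 = 11110011 → 4-byte char (#3). Advance 4.
Byte at offset 11: 0xF0 = 11110000 → 4-byte char (#4). Advance 4.
Byte at offset 15: 0x50 = 01010000 → 1-byte char (#5). Advance 1.
Reached end at offset 16 after 5 code points.

5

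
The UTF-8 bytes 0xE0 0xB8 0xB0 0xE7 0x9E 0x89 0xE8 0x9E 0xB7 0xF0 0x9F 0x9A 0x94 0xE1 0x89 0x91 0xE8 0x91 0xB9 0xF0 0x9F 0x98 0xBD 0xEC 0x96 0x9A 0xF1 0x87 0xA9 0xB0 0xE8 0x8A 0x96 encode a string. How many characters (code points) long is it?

10

Byte at offset 0: 0xE0 = 11100000 → 3-byte char (#1). Advance 3.
Byte at offset 3: 0xE7 = 11100111 → 3-byte char (#2). Advance 3.
Byte at offset 6: 0xE8 = 11101000 → 3-byte char (#3). Advance 3.
Byte at offset 9: 0xF0 = 11110000 → 4-byte char (#4). Advance 4.
Byte at offset 13: 0xE1 = 11100001 → 3-byte char (#5). Advance 3.
Byte at offset 16: 0xE8 = 11101000 → 3-byte char (#6). Advance 3.
Byte at offset 19: 0xF0 = 11110000 → 4-byte char (#7). Advance 4.
Byte at offset 23: 0xEC = 11101100 → 3-byte char (#8). Advance 3.
Byte at offset 26: 0xF1 = 11110001 → 4-byte char (#9). Advance 4.
Byte at offset 30: 0xE8 = 11101000 → 3-byte char (#10). Advance 3.
Reached end at offset 33 after 10 code points.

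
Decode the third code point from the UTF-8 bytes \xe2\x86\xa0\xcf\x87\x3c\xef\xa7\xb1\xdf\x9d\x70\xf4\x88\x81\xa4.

U+003C

Offset 0: leading byte 0xE2 = 11100010 → 3-byte char #1 = E2 86 A0.
Offset 3: leading byte 0xCF = 11001111 → 2-byte char #2 = CF 87.
Offset 5: leading byte 0x3C = 00111100 → 1-byte char #3 = 3C.
Leading byte 0x3C = 00111100 matches 0xxxxxxx → 1-byte sequence.
Byte 1: 0x3C = 00111100, payload 0111100 (7 bits).
Concatenate: 0111100 = 0x3C (7 bits → U+003C).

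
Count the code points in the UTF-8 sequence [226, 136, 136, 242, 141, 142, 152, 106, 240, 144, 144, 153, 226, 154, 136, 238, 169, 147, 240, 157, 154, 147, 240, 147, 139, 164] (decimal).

Byte at offset 0: 0xE2 = 11100010 → 3-byte char (#1). Advance 3.
Byte at offset 3: 0xF2 = 11110010 → 4-byte char (#2). Advance 4.
Byte at offset 7: 0x6A = 01101010 → 1-byte char (#3). Advance 1.
Byte at offset 8: 0xF0 = 11110000 → 4-byte char (#4). Advance 4.
Byte at offset 12: 0xE2 = 11100010 → 3-byte char (#5). Advance 3.
Byte at offset 15: 0xEE = 11101110 → 3-byte char (#6). Advance 3.
Byte at offset 18: 0xF0 = 11110000 → 4-byte char (#7). Advance 4.
Byte at offset 22: 0xF0 = 11110000 → 4-byte char (#8). Advance 4.
Reached end at offset 26 after 8 code points.

8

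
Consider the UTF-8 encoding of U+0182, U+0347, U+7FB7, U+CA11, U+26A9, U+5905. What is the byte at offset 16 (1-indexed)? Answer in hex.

0x85

1-indexed offset 16 is 0-indexed offset 15.
U+0182 → 2-byte form C6 82 at offsets 0–1.
U+0347 → 2-byte form CD 87 at offsets 2–3.
U+7FB7 → 3-byte form E7 BE B7 at offsets 4–6.
U+CA11 → 3-byte form EC A8 91 at offsets 7–9.
U+26A9 → 3-byte form E2 9A A9 at offsets 10–12.
U+5905 → 3-byte form E5 A4 85 at offsets 13–15.
Offset 15 falls in char 6's range; it's byte 3 of E5 A4 85 = 0x85.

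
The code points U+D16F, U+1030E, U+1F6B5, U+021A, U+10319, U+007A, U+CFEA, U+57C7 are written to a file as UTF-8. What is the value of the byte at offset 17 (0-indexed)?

0x7A

U+D16F → 3-byte form ED 85 AF at offsets 0–2.
U+1030E → 4-byte form F0 90 8C 8E at offsets 3–6.
U+1F6B5 → 4-byte form F0 9F 9A B5 at offsets 7–10.
U+021A → 2-byte form C8 9A at offsets 11–12.
U+10319 → 4-byte form F0 90 8C 99 at offsets 13–16.
U+007A → 1-byte form 7A at offsets 17–17.
Offset 17 falls in char 6's range; it's byte 1 of 7A = 0x7A.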